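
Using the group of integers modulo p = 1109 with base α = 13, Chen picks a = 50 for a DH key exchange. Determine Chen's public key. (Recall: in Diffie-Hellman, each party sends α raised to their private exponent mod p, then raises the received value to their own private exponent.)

770

Public value = 13^50 (mod 1109).
13^1 ≡ 13 (mod 1109)
13^2 = (13^1)^2 ≡ 13^2 = 169 ≡ 169 (mod 1109)
13^4 = (13^2)^2 ≡ 169^2 = 28561 ≡ 836 (mod 1109)
13^8 = (13^4)^2 ≡ 836^2 = 698896 ≡ 226 (mod 1109)
13^16 = (13^8)^2 ≡ 226^2 = 51076 ≡ 62 (mod 1109)
13^32 = (13^16)^2 ≡ 62^2 = 3844 ≡ 517 (mod 1109)
13^50 = 13^32 · 13^16 · 13^2 ≡ 517 · 62 · 169 ≡ 770 (mod 1109).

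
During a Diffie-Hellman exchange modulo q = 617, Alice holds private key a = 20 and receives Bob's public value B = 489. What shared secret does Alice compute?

Shared key K = 489^20 mod 617.
489^1 ≡ 489 (mod 617)
489^2 = (489^1)^2 ≡ 489^2 = 239121 ≡ 342 (mod 617)
489^4 = (489^2)^2 ≡ 342^2 = 116964 ≡ 351 (mod 617)
489^8 = (489^4)^2 ≡ 351^2 = 123201 ≡ 418 (mod 617)
489^16 = (489^8)^2 ≡ 418^2 = 174724 ≡ 113 (mod 617)
489^20 = 489^16 · 489^4 ≡ 113 · 351 ≡ 175 (mod 617).

175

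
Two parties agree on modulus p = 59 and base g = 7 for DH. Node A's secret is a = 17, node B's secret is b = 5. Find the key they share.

Node B sends B = g^b mod p = 7^5 mod 59.
7^1 ≡ 7 (mod 59)
7^2 = (7^1)^2 ≡ 7^2 = 49 ≡ 49 (mod 59)
7^4 = (7^2)^2 ≡ 49^2 = 2401 ≡ 41 (mod 59)
7^5 = 7^4 · 7^1 ≡ 41 · 7 ≡ 51 (mod 59).
So B = 51. Node A then computes K = B^a mod p = 51^17 mod 59.
51^1 ≡ 51 (mod 59)
51^2 = (51^1)^2 ≡ 51^2 = 2601 ≡ 5 (mod 59)
51^4 = (51^2)^2 ≡ 5^2 = 25 ≡ 25 (mod 59)
51^8 = (51^4)^2 ≡ 25^2 = 625 ≡ 35 (mod 59)
51^16 = (51^8)^2 ≡ 35^2 = 1225 ≡ 45 (mod 59)
51^17 = 51^16 · 51^1 ≡ 45 · 51 ≡ 53 (mod 59).

53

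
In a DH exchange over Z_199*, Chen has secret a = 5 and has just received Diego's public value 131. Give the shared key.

Shared key K = 131^5 mod 199.
131^1 ≡ 131 (mod 199)
131^2 = (131^1)^2 ≡ 131^2 = 17161 ≡ 47 (mod 199)
131^4 = (131^2)^2 ≡ 47^2 = 2209 ≡ 20 (mod 199)
131^5 = 131^4 · 131^1 ≡ 20 · 131 ≡ 33 (mod 199).

33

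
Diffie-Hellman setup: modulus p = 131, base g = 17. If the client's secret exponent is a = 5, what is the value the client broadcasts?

Public value = 17^5 mod 131.
17^1 ≡ 17 (mod 131)
17^2 = (17^1)^2 ≡ 17^2 = 289 ≡ 27 (mod 131)
17^4 = (17^2)^2 ≡ 27^2 = 729 ≡ 74 (mod 131)
17^5 = 17^4 · 17^1 ≡ 74 · 17 ≡ 79 (mod 131).

79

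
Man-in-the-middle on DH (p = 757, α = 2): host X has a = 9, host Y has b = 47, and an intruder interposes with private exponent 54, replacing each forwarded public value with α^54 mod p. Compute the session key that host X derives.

525

Host X receives an intruder's public value M = 2^54 mod 757 instead of the honest one.
2^1 ≡ 2 (mod 757)
2^2 = (2^1)^2 ≡ 2^2 = 4 ≡ 4 (mod 757)
2^4 = (2^2)^2 ≡ 4^2 = 16 ≡ 16 (mod 757)
2^8 = (2^4)^2 ≡ 16^2 = 256 ≡ 256 (mod 757)
2^16 = (2^8)^2 ≡ 256^2 = 65536 ≡ 434 (mod 757)
2^32 = (2^16)^2 ≡ 434^2 = 188356 ≡ 620 (mod 757)
2^54 = 2^32 · 2^16 · 2^4 · 2^2 ≡ 620 · 434 · 16 · 4 ≡ 127 (mod 757).
So M = 127. Host X computes K = M^9 mod 757.
127^1 ≡ 127 (mod 757)
127^2 = (127^1)^2 ≡ 127^2 = 16129 ≡ 232 (mod 757)
127^4 = (127^2)^2 ≡ 232^2 = 53824 ≡ 77 (mod 757)
127^8 = (127^4)^2 ≡ 77^2 = 5929 ≡ 630 (mod 757)
127^9 = 127^8 · 127^1 ≡ 630 · 127 ≡ 525 (mod 757).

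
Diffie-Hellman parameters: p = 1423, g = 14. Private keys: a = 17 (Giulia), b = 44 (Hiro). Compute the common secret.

805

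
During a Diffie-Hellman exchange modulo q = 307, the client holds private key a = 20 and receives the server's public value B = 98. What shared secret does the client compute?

94

Shared key K = 98^20 mod 307.
98^1 ≡ 98 (mod 307)
98^2 = (98^1)^2 ≡ 98^2 = 9604 ≡ 87 (mod 307)
98^4 = (98^2)^2 ≡ 87^2 = 7569 ≡ 201 (mod 307)
98^8 = (98^4)^2 ≡ 201^2 = 40401 ≡ 184 (mod 307)
98^16 = (98^8)^2 ≡ 184^2 = 33856 ≡ 86 (mod 307)
98^20 = 98^16 · 98^4 ≡ 86 · 201 ≡ 94 (mod 307).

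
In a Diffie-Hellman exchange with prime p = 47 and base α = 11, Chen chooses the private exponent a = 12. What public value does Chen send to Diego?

Public value = 11^12 mod 47.
11^1 ≡ 11 (mod 47)
11^2 = (11^1)^2 ≡ 11^2 = 121 ≡ 27 (mod 47)
11^4 = (11^2)^2 ≡ 27^2 = 729 ≡ 24 (mod 47)
11^8 = (11^4)^2 ≡ 24^2 = 576 ≡ 12 (mod 47)
11^12 = 11^8 · 11^4 ≡ 12 · 24 ≡ 6 (mod 47).

6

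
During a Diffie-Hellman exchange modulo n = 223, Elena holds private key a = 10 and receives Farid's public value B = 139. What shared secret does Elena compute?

Shared key K = 139^10 mod 223.
139^1 ≡ 139 (mod 223)
139^2 = (139^1)^2 ≡ 139^2 = 19321 ≡ 143 (mod 223)
139^4 = (139^2)^2 ≡ 143^2 = 20449 ≡ 156 (mod 223)
139^8 = (139^4)^2 ≡ 156^2 = 24336 ≡ 29 (mod 223)
139^10 = 139^8 · 139^2 ≡ 29 · 143 ≡ 133 (mod 223).

133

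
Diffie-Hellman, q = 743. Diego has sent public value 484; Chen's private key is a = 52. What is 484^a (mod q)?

210

Shared key K = 484^52 mod 743.
484^1 ≡ 484 (mod 743)
484^2 = (484^1)^2 ≡ 484^2 = 234256 ≡ 211 (mod 743)
484^4 = (484^2)^2 ≡ 211^2 = 44521 ≡ 684 (mod 743)
484^8 = (484^4)^2 ≡ 684^2 = 467856 ≡ 509 (mod 743)
484^16 = (484^8)^2 ≡ 509^2 = 259081 ≡ 517 (mod 743)
484^32 = (484^16)^2 ≡ 517^2 = 267289 ≡ 552 (mod 743)
484^52 = 484^32 · 484^16 · 484^4 ≡ 552 · 517 · 684 ≡ 210 (mod 743).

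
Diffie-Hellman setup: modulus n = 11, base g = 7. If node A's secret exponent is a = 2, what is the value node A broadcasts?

5

Public value = 7^2 (mod 11).
7^1 ≡ 7 (mod 11)
7^2 = (7^1)^2 ≡ 7^2 = 49 ≡ 5 (mod 11)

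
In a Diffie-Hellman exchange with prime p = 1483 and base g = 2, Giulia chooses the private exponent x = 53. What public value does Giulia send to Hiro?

801

Public value = 2^53 (mod 1483).
2^1 ≡ 2 (mod 1483)
2^2 = (2^1)^2 ≡ 2^2 = 4 ≡ 4 (mod 1483)
2^4 = (2^2)^2 ≡ 4^2 = 16 ≡ 16 (mod 1483)
2^8 = (2^4)^2 ≡ 16^2 = 256 ≡ 256 (mod 1483)
2^16 = (2^8)^2 ≡ 256^2 = 65536 ≡ 284 (mod 1483)
2^32 = (2^16)^2 ≡ 284^2 = 80656 ≡ 574 (mod 1483)
2^53 = 2^32 · 2^16 · 2^4 · 2^1 ≡ 574 · 284 · 16 · 2 ≡ 801 (mod 1483).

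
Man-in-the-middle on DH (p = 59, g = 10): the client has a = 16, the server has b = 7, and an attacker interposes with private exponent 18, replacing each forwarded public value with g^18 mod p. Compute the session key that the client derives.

The client receives an attacker's public value M = 10^18 mod 59 instead of the honest one.
10^1 ≡ 10 (mod 59)
10^2 = (10^1)^2 ≡ 10^2 = 100 ≡ 41 (mod 59)
10^4 = (10^2)^2 ≡ 41^2 = 1681 ≡ 29 (mod 59)
10^8 = (10^4)^2 ≡ 29^2 = 841 ≡ 15 (mod 59)
10^16 = (10^8)^2 ≡ 15^2 = 225 ≡ 48 (mod 59)
10^18 = 10^16 · 10^2 ≡ 48 · 41 ≡ 21 (mod 59).
So M = 21. The client computes K = M^16 mod 59.
21^1 ≡ 21 (mod 59)
21^2 = (21^1)^2 ≡ 21^2 = 441 ≡ 28 (mod 59)
21^4 = (21^2)^2 ≡ 28^2 = 784 ≡ 17 (mod 59)
21^8 = (21^4)^2 ≡ 17^2 = 289 ≡ 53 (mod 59)
21^16 = (21^8)^2 ≡ 53^2 = 2809 ≡ 36 (mod 59)

36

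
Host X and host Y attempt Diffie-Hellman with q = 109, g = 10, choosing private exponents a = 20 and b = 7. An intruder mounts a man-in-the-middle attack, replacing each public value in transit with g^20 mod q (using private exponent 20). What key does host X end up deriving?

Host X receives an intruder's public value M = 10^20 mod 109 instead of the honest one.
10^1 ≡ 10 (mod 109)
10^2 = (10^1)^2 ≡ 10^2 = 100 ≡ 100 (mod 109)
10^4 = (10^2)^2 ≡ 100^2 = 10000 ≡ 81 (mod 109)
10^8 = (10^4)^2 ≡ 81^2 = 6561 ≡ 21 (mod 109)
10^16 = (10^8)^2 ≡ 21^2 = 441 ≡ 5 (mod 109)
10^20 = 10^16 · 10^4 ≡ 5 · 81 ≡ 78 (mod 109).
So M = 78. Host X computes K = M^20 mod 109.
78^1 ≡ 78 (mod 109)
78^2 = (78^1)^2 ≡ 78^2 = 6084 ≡ 89 (mod 109)
78^4 = (78^2)^2 ≡ 89^2 = 7921 ≡ 73 (mod 109)
78^8 = (78^4)^2 ≡ 73^2 = 5329 ≡ 97 (mod 109)
78^16 = (78^8)^2 ≡ 97^2 = 9409 ≡ 35 (mod 109)
78^20 = 78^16 · 78^4 ≡ 35 · 73 ≡ 48 (mod 109).

48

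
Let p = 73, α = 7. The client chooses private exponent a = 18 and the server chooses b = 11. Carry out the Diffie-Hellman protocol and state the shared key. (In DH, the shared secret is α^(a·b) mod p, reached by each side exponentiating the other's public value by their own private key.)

The client sends A = α^a mod p = 7^18 mod 73.
7^1 ≡ 7 (mod 73)
7^2 = (7^1)^2 ≡ 7^2 = 49 ≡ 49 (mod 73)
7^4 = (7^2)^2 ≡ 49^2 = 2401 ≡ 65 (mod 73)
7^8 = (7^4)^2 ≡ 65^2 = 4225 ≡ 64 (mod 73)
7^16 = (7^8)^2 ≡ 64^2 = 4096 ≡ 8 (mod 73)
7^18 = 7^16 · 7^2 ≡ 8 · 49 ≡ 27 (mod 73).
So A = 27. The server then computes K = A^b mod p = 27^11 mod 73.
27^1 ≡ 27 (mod 73)
27^2 = (27^1)^2 ≡ 27^2 = 729 ≡ 72 (mod 73)
27^4 = (27^2)^2 ≡ 72^2 = 5184 ≡ 1 (mod 73)
27^8 = (27^4)^2 ≡ 1^2 = 1 ≡ 1 (mod 73)
27^11 = 27^8 · 27^2 · 27^1 ≡ 1 · 72 · 27 ≡ 46 (mod 73).

46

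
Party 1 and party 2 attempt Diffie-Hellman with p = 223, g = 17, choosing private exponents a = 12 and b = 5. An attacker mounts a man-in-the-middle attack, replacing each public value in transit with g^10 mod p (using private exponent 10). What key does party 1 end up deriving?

120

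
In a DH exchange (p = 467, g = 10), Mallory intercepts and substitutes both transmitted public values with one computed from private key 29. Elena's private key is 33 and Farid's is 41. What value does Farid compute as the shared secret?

212

Farid receives Mallory's public value M = 10^29 mod 467 instead of the honest one.
10^1 ≡ 10 (mod 467)
10^2 = (10^1)^2 ≡ 10^2 = 100 ≡ 100 (mod 467)
10^4 = (10^2)^2 ≡ 100^2 = 10000 ≡ 193 (mod 467)
10^8 = (10^4)^2 ≡ 193^2 = 37249 ≡ 356 (mod 467)
10^16 = (10^8)^2 ≡ 356^2 = 126736 ≡ 179 (mod 467)
10^29 = 10^16 · 10^8 · 10^4 · 10^1 ≡ 179 · 356 · 193 · 10 ≡ 68 (mod 467).
So M = 68. Farid computes K = M^41 mod 467.
68^1 ≡ 68 (mod 467)
68^2 = (68^1)^2 ≡ 68^2 = 4624 ≡ 421 (mod 467)
68^4 = (68^2)^2 ≡ 421^2 = 177241 ≡ 248 (mod 467)
68^8 = (68^4)^2 ≡ 248^2 = 61504 ≡ 327 (mod 467)
68^16 = (68^8)^2 ≡ 327^2 = 106929 ≡ 453 (mod 467)
68^32 = (68^16)^2 ≡ 453^2 = 205209 ≡ 196 (mod 467)
68^41 = 68^32 · 68^8 · 68^1 ≡ 196 · 327 · 68 ≡ 212 (mod 467).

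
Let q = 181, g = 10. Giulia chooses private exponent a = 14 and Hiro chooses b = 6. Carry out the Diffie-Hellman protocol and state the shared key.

29

Hiro sends B = g^b mod q = 10^6 mod 181.
10^1 ≡ 10 (mod 181)
10^2 = (10^1)^2 ≡ 10^2 = 100 ≡ 100 (mod 181)
10^4 = (10^2)^2 ≡ 100^2 = 10000 ≡ 45 (mod 181)
10^6 = 10^4 · 10^2 ≡ 45 · 100 ≡ 156 (mod 181).
So B = 156. Giulia then computes K = B^a mod q = 156^14 mod 181.
156^1 ≡ 156 (mod 181)
156^2 = (156^1)^2 ≡ 156^2 = 24336 ≡ 82 (mod 181)
156^4 = (156^2)^2 ≡ 82^2 = 6724 ≡ 27 (mod 181)
156^8 = (156^4)^2 ≡ 27^2 = 729 ≡ 5 (mod 181)
156^14 = 156^8 · 156^4 · 156^2 ≡ 5 · 27 · 82 ≡ 29 (mod 181).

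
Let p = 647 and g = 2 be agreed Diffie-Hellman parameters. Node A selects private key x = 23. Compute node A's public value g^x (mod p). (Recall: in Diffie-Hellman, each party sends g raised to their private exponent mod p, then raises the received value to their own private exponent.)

Public value = 2^23 (mod 647).
2^1 ≡ 2 (mod 647)
2^2 = (2^1)^2 ≡ 2^2 = 4 ≡ 4 (mod 647)
2^4 = (2^2)^2 ≡ 4^2 = 16 ≡ 16 (mod 647)
2^8 = (2^4)^2 ≡ 16^2 = 256 ≡ 256 (mod 647)
2^16 = (2^8)^2 ≡ 256^2 = 65536 ≡ 189 (mod 647)
2^23 = 2^16 · 2^4 · 2^2 · 2^1 ≡ 189 · 16 · 4 · 2 ≡ 253 (mod 647).

253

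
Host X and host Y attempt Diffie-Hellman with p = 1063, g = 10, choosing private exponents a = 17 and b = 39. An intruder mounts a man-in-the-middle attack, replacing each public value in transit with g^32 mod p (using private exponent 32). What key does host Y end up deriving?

729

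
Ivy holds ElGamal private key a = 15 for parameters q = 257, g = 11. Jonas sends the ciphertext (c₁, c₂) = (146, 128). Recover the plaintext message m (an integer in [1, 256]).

140

Shared mask s = c₁^a mod q = 146^15 mod 257.
146^1 ≡ 146 (mod 257)
146^2 = (146^1)^2 ≡ 146^2 = 21316 ≡ 242 (mod 257)
146^4 = (146^2)^2 ≡ 242^2 = 58564 ≡ 225 (mod 257)
146^8 = (146^4)^2 ≡ 225^2 = 50625 ≡ 253 (mod 257)
146^15 = 146^8 · 146^4 · 146^2 · 146^1 ≡ 253 · 225 · 242 · 146 ≡ 67 (mod 257).
So s = 67; s⁻¹ ≡ 234 (mod 257).
m = c₂ · s⁻¹ mod 257 = 128 · 234 mod 257 = 140.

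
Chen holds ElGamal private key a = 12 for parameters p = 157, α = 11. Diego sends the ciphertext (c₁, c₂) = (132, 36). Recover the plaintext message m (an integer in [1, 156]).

Shared mask s = c₁^a mod p = 132^12 mod 157.
132^1 ≡ 132 (mod 157)
132^2 = (132^1)^2 ≡ 132^2 = 17424 ≡ 154 (mod 157)
132^4 = (132^2)^2 ≡ 154^2 = 23716 ≡ 9 (mod 157)
132^8 = (132^4)^2 ≡ 9^2 = 81 ≡ 81 (mod 157)
132^12 = 132^8 · 132^4 ≡ 81 · 9 ≡ 101 (mod 157).
So s = 101; s⁻¹ ≡ 14 (mod 157).
m = c₂ · s⁻¹ mod 157 = 36 · 14 mod 157 = 33.

33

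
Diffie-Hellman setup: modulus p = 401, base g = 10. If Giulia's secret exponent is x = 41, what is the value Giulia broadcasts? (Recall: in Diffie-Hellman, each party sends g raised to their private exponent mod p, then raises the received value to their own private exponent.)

Public value = 10^41 mod 401.
10^1 ≡ 10 (mod 401)
10^2 = (10^1)^2 ≡ 10^2 = 100 ≡ 100 (mod 401)
10^4 = (10^2)^2 ≡ 100^2 = 10000 ≡ 376 (mod 401)
10^8 = (10^4)^2 ≡ 376^2 = 141376 ≡ 224 (mod 401)
10^16 = (10^8)^2 ≡ 224^2 = 50176 ≡ 51 (mod 401)
10^32 = (10^16)^2 ≡ 51^2 = 2601 ≡ 195 (mod 401)
10^41 = 10^32 · 10^8 · 10^1 ≡ 195 · 224 · 10 ≡ 111 (mod 401).

111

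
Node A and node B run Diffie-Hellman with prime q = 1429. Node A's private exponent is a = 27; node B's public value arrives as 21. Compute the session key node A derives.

Shared key K = 21^27 mod 1429.
21^1 ≡ 21 (mod 1429)
21^2 = (21^1)^2 ≡ 21^2 = 441 ≡ 441 (mod 1429)
21^4 = (21^2)^2 ≡ 441^2 = 194481 ≡ 137 (mod 1429)
21^8 = (21^4)^2 ≡ 137^2 = 18769 ≡ 192 (mod 1429)
21^16 = (21^8)^2 ≡ 192^2 = 36864 ≡ 1139 (mod 1429)
21^27 = 21^16 · 21^8 · 21^2 · 21^1 ≡ 1139 · 192 · 441 · 21 ≡ 741 (mod 1429).

741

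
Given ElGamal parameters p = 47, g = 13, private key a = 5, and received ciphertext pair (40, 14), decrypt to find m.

23

Shared mask s = c₁^a mod p = 40^5 mod 47.
40^1 ≡ 40 (mod 47)
40^2 = (40^1)^2 ≡ 40^2 = 1600 ≡ 2 (mod 47)
40^4 = (40^2)^2 ≡ 2^2 = 4 ≡ 4 (mod 47)
40^5 = 40^4 · 40^1 ≡ 4 · 40 ≡ 19 (mod 47).
So s = 19; s⁻¹ ≡ 5 (mod 47).
m = c₂ · s⁻¹ mod 47 = 14 · 5 mod 47 = 23.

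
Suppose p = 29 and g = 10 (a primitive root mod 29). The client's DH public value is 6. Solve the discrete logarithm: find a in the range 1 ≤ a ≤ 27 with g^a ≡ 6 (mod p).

Try successive powers of 10 modulo 29:
10^1 ≡ 10
10^2 ≡ 13
10^3 ≡ 14
10^4 ≡ 24
10^5 ≡ 8
10^6 ≡ 22
10^7 ≡ 17
10^8 ≡ 25
10^9 ≡ 18
10^10 ≡ 6
Found: a = 10.

10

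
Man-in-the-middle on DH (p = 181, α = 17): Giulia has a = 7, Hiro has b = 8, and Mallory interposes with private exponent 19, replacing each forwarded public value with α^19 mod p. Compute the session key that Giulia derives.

Giulia receives Mallory's public value M = 17^19 mod 181 instead of the honest one.
17^1 ≡ 17 (mod 181)
17^2 = (17^1)^2 ≡ 17^2 = 289 ≡ 108 (mod 181)
17^4 = (17^2)^2 ≡ 108^2 = 11664 ≡ 80 (mod 181)
17^8 = (17^4)^2 ≡ 80^2 = 6400 ≡ 65 (mod 181)
17^16 = (17^8)^2 ≡ 65^2 = 4225 ≡ 62 (mod 181)
17^19 = 17^16 · 17^2 · 17^1 ≡ 62 · 108 · 17 ≡ 164 (mod 181).
So M = 164. Giulia computes K = M^7 mod 181.
164^1 ≡ 164 (mod 181)
164^2 = (164^1)^2 ≡ 164^2 = 26896 ≡ 108 (mod 181)
164^4 = (164^2)^2 ≡ 108^2 = 11664 ≡ 80 (mod 181)
164^7 = 164^4 · 164^2 · 164^1 ≡ 80 · 108 · 164 ≡ 92 (mod 181).

92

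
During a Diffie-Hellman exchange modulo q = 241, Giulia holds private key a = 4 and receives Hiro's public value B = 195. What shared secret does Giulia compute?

Shared key K = 195^4 mod 241.
195^1 ≡ 195 (mod 241)
195^2 = (195^1)^2 ≡ 195^2 = 38025 ≡ 188 (mod 241)
195^4 = (195^2)^2 ≡ 188^2 = 35344 ≡ 158 (mod 241)

158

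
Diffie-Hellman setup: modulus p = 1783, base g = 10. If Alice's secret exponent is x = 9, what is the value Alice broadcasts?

884

Public value = 10^9 mod 1783.
10^1 ≡ 10 (mod 1783)
10^2 = (10^1)^2 ≡ 10^2 = 100 ≡ 100 (mod 1783)
10^4 = (10^2)^2 ≡ 100^2 = 10000 ≡ 1085 (mod 1783)
10^8 = (10^4)^2 ≡ 1085^2 = 1177225 ≡ 445 (mod 1783)
10^9 = 10^8 · 10^1 ≡ 445 · 10 ≡ 884 (mod 1783).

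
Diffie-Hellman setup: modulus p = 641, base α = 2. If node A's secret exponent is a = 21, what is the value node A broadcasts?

441

Public value = 2^21 mod 641.
2^1 ≡ 2 (mod 641)
2^2 = (2^1)^2 ≡ 2^2 = 4 ≡ 4 (mod 641)
2^4 = (2^2)^2 ≡ 4^2 = 16 ≡ 16 (mod 641)
2^8 = (2^4)^2 ≡ 16^2 = 256 ≡ 256 (mod 641)
2^16 = (2^8)^2 ≡ 256^2 = 65536 ≡ 154 (mod 641)
2^21 = 2^16 · 2^4 · 2^1 ≡ 154 · 16 · 2 ≡ 441 (mod 641).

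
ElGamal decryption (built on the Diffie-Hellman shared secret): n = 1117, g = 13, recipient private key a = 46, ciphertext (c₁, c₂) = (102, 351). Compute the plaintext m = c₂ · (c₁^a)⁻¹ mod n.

1080

Shared mask s = c₁^a mod n = 102^46 mod 1117.
102^1 ≡ 102 (mod 1117)
102^2 = (102^1)^2 ≡ 102^2 = 10404 ≡ 351 (mod 1117)
102^4 = (102^2)^2 ≡ 351^2 = 123201 ≡ 331 (mod 1117)
102^8 = (102^4)^2 ≡ 331^2 = 109561 ≡ 95 (mod 1117)
102^16 = (102^8)^2 ≡ 95^2 = 9025 ≡ 89 (mod 1117)
102^32 = (102^16)^2 ≡ 89^2 = 7921 ≡ 102 (mod 1117)
102^46 = 102^32 · 102^8 · 102^4 · 102^2 ≡ 102 · 95 · 331 · 351 ≡ 866 (mod 1117).
So s = 866; s⁻¹ ≡ 89 (mod 1117).
m = c₂ · s⁻¹ mod 1117 = 351 · 89 mod 1117 = 1080.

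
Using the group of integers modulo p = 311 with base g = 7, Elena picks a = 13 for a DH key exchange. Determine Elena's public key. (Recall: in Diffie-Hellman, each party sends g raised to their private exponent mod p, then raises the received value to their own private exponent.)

Public value = 7^13 mod 311.
7^1 ≡ 7 (mod 311)
7^2 = (7^1)^2 ≡ 7^2 = 49 ≡ 49 (mod 311)
7^4 = (7^2)^2 ≡ 49^2 = 2401 ≡ 224 (mod 311)
7^8 = (7^4)^2 ≡ 224^2 = 50176 ≡ 105 (mod 311)
7^13 = 7^8 · 7^4 · 7^1 ≡ 105 · 224 · 7 ≡ 121 (mod 311).

121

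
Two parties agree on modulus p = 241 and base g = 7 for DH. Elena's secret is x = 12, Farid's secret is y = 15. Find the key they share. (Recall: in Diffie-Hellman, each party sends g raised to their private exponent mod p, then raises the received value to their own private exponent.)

64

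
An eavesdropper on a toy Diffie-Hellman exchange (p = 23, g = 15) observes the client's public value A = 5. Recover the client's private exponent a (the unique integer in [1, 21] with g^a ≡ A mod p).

13

Try successive powers of 15 modulo 23:
15^1 ≡ 15
15^2 ≡ 18
15^3 ≡ 17
15^4 ≡ 2
15^5 ≡ 7
15^6 ≡ 13
15^7 ≡ 11
15^8 ≡ 4
15^9 ≡ 14
15^10 ≡ 3
15^11 ≡ 22
15^12 ≡ 8
15^13 ≡ 5
Found: a = 13.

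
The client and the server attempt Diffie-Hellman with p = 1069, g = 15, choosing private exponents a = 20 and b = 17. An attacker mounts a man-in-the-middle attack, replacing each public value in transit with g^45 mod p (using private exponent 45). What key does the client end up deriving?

The client receives an attacker's public value M = 15^45 mod 1069 instead of the honest one.
15^1 ≡ 15 (mod 1069)
15^2 = (15^1)^2 ≡ 15^2 = 225 ≡ 225 (mod 1069)
15^4 = (15^2)^2 ≡ 225^2 = 50625 ≡ 382 (mod 1069)
15^8 = (15^4)^2 ≡ 382^2 = 145924 ≡ 540 (mod 1069)
15^16 = (15^8)^2 ≡ 540^2 = 291600 ≡ 832 (mod 1069)
15^32 = (15^16)^2 ≡ 832^2 = 692224 ≡ 581 (mod 1069)
15^45 = 15^32 · 15^8 · 15^4 · 15^1 ≡ 581 · 540 · 382 · 15 ≡ 383 (mod 1069).
So M = 383. The client computes K = M^20 mod 1069.
383^1 ≡ 383 (mod 1069)
383^2 = (383^1)^2 ≡ 383^2 = 146689 ≡ 236 (mod 1069)
383^4 = (383^2)^2 ≡ 236^2 = 55696 ≡ 108 (mod 1069)
383^8 = (383^4)^2 ≡ 108^2 = 11664 ≡ 974 (mod 1069)
383^16 = (383^8)^2 ≡ 974^2 = 948676 ≡ 473 (mod 1069)
383^20 = 383^16 · 383^4 ≡ 473 · 108 ≡ 841 (mod 1069).

841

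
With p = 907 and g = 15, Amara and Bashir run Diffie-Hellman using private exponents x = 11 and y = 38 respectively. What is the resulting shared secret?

593

Amara sends A = g^x mod p = 15^11 mod 907.
15^1 ≡ 15 (mod 907)
15^2 = (15^1)^2 ≡ 15^2 = 225 ≡ 225 (mod 907)
15^4 = (15^2)^2 ≡ 225^2 = 50625 ≡ 740 (mod 907)
15^8 = (15^4)^2 ≡ 740^2 = 547600 ≡ 679 (mod 907)
15^11 = 15^8 · 15^2 · 15^1 ≡ 679 · 225 · 15 ≡ 543 (mod 907).
So A = 543. Bashir then computes K = A^y mod p = 543^38 mod 907.
543^1 ≡ 543 (mod 907)
543^2 = (543^1)^2 ≡ 543^2 = 294849 ≡ 74 (mod 907)
543^4 = (543^2)^2 ≡ 74^2 = 5476 ≡ 34 (mod 907)
543^8 = (543^4)^2 ≡ 34^2 = 1156 ≡ 249 (mod 907)
543^16 = (543^8)^2 ≡ 249^2 = 62001 ≡ 325 (mod 907)
543^32 = (543^16)^2 ≡ 325^2 = 105625 ≡ 413 (mod 907)
543^38 = 543^32 · 543^4 · 543^2 ≡ 413 · 34 · 74 ≡ 593 (mod 907).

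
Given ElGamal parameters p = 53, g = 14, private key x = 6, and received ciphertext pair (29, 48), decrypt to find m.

32

Shared mask s = c₁^x mod p = 29^6 mod 53.
29^1 ≡ 29 (mod 53)
29^2 = (29^1)^2 ≡ 29^2 = 841 ≡ 46 (mod 53)
29^4 = (29^2)^2 ≡ 46^2 = 2116 ≡ 49 (mod 53)
29^6 = 29^4 · 29^2 ≡ 49 · 46 ≡ 28 (mod 53).
So s = 28; s⁻¹ ≡ 36 (mod 53).
m = c₂ · s⁻¹ mod 53 = 48 · 36 mod 53 = 32.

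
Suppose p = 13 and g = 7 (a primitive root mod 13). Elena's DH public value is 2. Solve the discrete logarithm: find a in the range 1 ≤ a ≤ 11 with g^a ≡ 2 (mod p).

11

Try successive powers of 7 modulo 13:
7^1 ≡ 7
7^2 ≡ 10
7^3 ≡ 5
7^4 ≡ 9
7^5 ≡ 11
7^6 ≡ 12
7^7 ≡ 6
7^8 ≡ 3
7^9 ≡ 8
7^10 ≡ 4
7^11 ≡ 2
Found: a = 11.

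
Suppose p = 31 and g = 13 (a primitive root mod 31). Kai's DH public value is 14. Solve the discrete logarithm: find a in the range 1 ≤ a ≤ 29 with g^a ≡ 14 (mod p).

2

Try successive powers of 13 modulo 31:
13^1 ≡ 13
13^2 ≡ 14
Found: a = 2.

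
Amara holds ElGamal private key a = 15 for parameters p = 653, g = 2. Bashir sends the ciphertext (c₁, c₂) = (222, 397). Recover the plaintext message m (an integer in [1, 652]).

220

Shared mask s = c₁^a mod p = 222^15 mod 653.
222^1 ≡ 222 (mod 653)
222^2 = (222^1)^2 ≡ 222^2 = 49284 ≡ 309 (mod 653)
222^4 = (222^2)^2 ≡ 309^2 = 95481 ≡ 143 (mod 653)
222^8 = (222^4)^2 ≡ 143^2 = 20449 ≡ 206 (mod 653)
222^15 = 222^8 · 222^4 · 222^2 · 222^1 ≡ 206 · 143 · 309 · 222 ≡ 450 (mod 653).
So s = 450; s⁻¹ ≡ 193 (mod 653).
m = c₂ · s⁻¹ mod 653 = 397 · 193 mod 653 = 220.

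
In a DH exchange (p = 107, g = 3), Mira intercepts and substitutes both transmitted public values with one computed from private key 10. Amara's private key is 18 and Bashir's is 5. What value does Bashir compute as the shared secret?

4

Bashir receives Mira's public value M = 3^10 mod 107 instead of the honest one.
3^1 ≡ 3 (mod 107)
3^2 = (3^1)^2 ≡ 3^2 = 9 ≡ 9 (mod 107)
3^4 = (3^2)^2 ≡ 9^2 = 81 ≡ 81 (mod 107)
3^8 = (3^4)^2 ≡ 81^2 = 6561 ≡ 34 (mod 107)
3^10 = 3^8 · 3^2 ≡ 34 · 9 ≡ 92 (mod 107).
So M = 92. Bashir computes K = M^5 mod 107.
92^1 ≡ 92 (mod 107)
92^2 = (92^1)^2 ≡ 92^2 = 8464 ≡ 11 (mod 107)
92^4 = (92^2)^2 ≡ 11^2 = 121 ≡ 14 (mod 107)
92^5 = 92^4 · 92^1 ≡ 14 · 92 ≡ 4 (mod 107).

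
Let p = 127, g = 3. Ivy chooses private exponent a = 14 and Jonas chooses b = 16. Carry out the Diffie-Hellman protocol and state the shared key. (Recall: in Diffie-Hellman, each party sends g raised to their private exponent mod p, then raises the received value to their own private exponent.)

37

Ivy sends A = g^a mod p = 3^14 mod 127.
3^1 ≡ 3 (mod 127)
3^2 = (3^1)^2 ≡ 3^2 = 9 ≡ 9 (mod 127)
3^4 = (3^2)^2 ≡ 9^2 = 81 ≡ 81 (mod 127)
3^8 = (3^4)^2 ≡ 81^2 = 6561 ≡ 84 (mod 127)
3^14 = 3^8 · 3^4 · 3^2 ≡ 84 · 81 · 9 ≡ 22 (mod 127).
So A = 22. Jonas then computes K = A^b mod p = 22^16 mod 127.
22^1 ≡ 22 (mod 127)
22^2 = (22^1)^2 ≡ 22^2 = 484 ≡ 103 (mod 127)
22^4 = (22^2)^2 ≡ 103^2 = 10609 ≡ 68 (mod 127)
22^8 = (22^4)^2 ≡ 68^2 = 4624 ≡ 52 (mod 127)
22^16 = (22^8)^2 ≡ 52^2 = 2704 ≡ 37 (mod 127)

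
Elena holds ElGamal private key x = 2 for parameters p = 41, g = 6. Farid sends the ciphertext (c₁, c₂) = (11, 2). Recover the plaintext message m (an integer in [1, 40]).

40

Shared mask s = c₁^x mod p = 11^2 mod 41.
11^1 ≡ 11 (mod 41)
11^2 = (11^1)^2 ≡ 11^2 = 121 ≡ 39 (mod 41)
So s = 39; s⁻¹ ≡ 20 (mod 41).
m = c₂ · s⁻¹ mod 41 = 2 · 20 mod 41 = 40.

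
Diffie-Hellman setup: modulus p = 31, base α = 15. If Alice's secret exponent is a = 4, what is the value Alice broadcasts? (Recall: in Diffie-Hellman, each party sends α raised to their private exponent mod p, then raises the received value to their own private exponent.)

2

Public value = 15^4 mod 31.
15^1 ≡ 15 (mod 31)
15^2 = (15^1)^2 ≡ 15^2 = 225 ≡ 8 (mod 31)
15^4 = (15^2)^2 ≡ 8^2 = 64 ≡ 2 (mod 31)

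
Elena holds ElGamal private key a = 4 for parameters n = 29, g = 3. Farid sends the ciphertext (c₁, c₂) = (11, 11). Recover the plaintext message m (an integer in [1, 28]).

19

Shared mask s = c₁^a mod n = 11^4 mod 29.
11^1 ≡ 11 (mod 29)
11^2 = (11^1)^2 ≡ 11^2 = 121 ≡ 5 (mod 29)
11^4 = (11^2)^2 ≡ 5^2 = 25 ≡ 25 (mod 29)
So s = 25; s⁻¹ ≡ 7 (mod 29).
m = c₂ · s⁻¹ mod 29 = 11 · 7 mod 29 = 19.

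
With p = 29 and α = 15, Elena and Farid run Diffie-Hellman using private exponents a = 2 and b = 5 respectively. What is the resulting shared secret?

Farid sends B = α^b mod p = 15^5 mod 29.
15^1 ≡ 15 (mod 29)
15^2 = (15^1)^2 ≡ 15^2 = 225 ≡ 22 (mod 29)
15^4 = (15^2)^2 ≡ 22^2 = 484 ≡ 20 (mod 29)
15^5 = 15^4 · 15^1 ≡ 20 · 15 ≡ 10 (mod 29).
So B = 10. Elena then computes K = B^a mod p = 10^2 mod 29.
10^1 ≡ 10 (mod 29)
10^2 = (10^1)^2 ≡ 10^2 = 100 ≡ 13 (mod 29)

13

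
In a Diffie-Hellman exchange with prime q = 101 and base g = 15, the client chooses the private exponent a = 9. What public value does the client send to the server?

55

Public value = 15^9 mod 101.
15^1 ≡ 15 (mod 101)
15^2 = (15^1)^2 ≡ 15^2 = 225 ≡ 23 (mod 101)
15^4 = (15^2)^2 ≡ 23^2 = 529 ≡ 24 (mod 101)
15^8 = (15^4)^2 ≡ 24^2 = 576 ≡ 71 (mod 101)
15^9 = 15^8 · 15^1 ≡ 71 · 15 ≡ 55 (mod 101).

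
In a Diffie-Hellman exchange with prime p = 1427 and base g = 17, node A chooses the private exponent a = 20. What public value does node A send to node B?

1242

Public value = 17^20 (mod 1427).
17^1 ≡ 17 (mod 1427)
17^2 = (17^1)^2 ≡ 17^2 = 289 ≡ 289 (mod 1427)
17^4 = (17^2)^2 ≡ 289^2 = 83521 ≡ 755 (mod 1427)
17^8 = (17^4)^2 ≡ 755^2 = 570025 ≡ 652 (mod 1427)
17^16 = (17^8)^2 ≡ 652^2 = 425104 ≡ 1285 (mod 1427)
17^20 = 17^16 · 17^4 ≡ 1285 · 755 ≡ 1242 (mod 1427).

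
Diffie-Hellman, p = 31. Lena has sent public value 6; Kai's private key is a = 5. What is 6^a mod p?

26

Shared key K = 6^5 mod 31.
6^1 ≡ 6 (mod 31)
6^2 = (6^1)^2 ≡ 6^2 = 36 ≡ 5 (mod 31)
6^4 = (6^2)^2 ≡ 5^2 = 25 ≡ 25 (mod 31)
6^5 = 6^4 · 6^1 ≡ 25 · 6 ≡ 26 (mod 31).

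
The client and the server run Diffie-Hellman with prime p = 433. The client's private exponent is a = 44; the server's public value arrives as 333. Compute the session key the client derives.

Shared key K = 333^44 mod 433.
333^1 ≡ 333 (mod 433)
333^2 = (333^1)^2 ≡ 333^2 = 110889 ≡ 41 (mod 433)
333^4 = (333^2)^2 ≡ 41^2 = 1681 ≡ 382 (mod 433)
333^8 = (333^4)^2 ≡ 382^2 = 145924 ≡ 3 (mod 433)
333^16 = (333^8)^2 ≡ 3^2 = 9 ≡ 9 (mod 433)
333^32 = (333^16)^2 ≡ 9^2 = 81 ≡ 81 (mod 433)
333^44 = 333^32 · 333^8 · 333^4 ≡ 81 · 3 · 382 ≡ 164 (mod 433).

164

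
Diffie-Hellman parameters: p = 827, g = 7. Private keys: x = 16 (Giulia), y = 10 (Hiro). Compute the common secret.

Hiro sends B = g^y mod p = 7^10 mod 827.
7^1 ≡ 7 (mod 827)
7^2 = (7^1)^2 ≡ 7^2 = 49 ≡ 49 (mod 827)
7^4 = (7^2)^2 ≡ 49^2 = 2401 ≡ 747 (mod 827)
7^8 = (7^4)^2 ≡ 747^2 = 558009 ≡ 611 (mod 827)
7^10 = 7^8 · 7^2 ≡ 611 · 49 ≡ 167 (mod 827).
So B = 167. Giulia then computes K = B^x mod p = 167^16 mod 827.
167^1 ≡ 167 (mod 827)
167^2 = (167^1)^2 ≡ 167^2 = 27889 ≡ 598 (mod 827)
167^4 = (167^2)^2 ≡ 598^2 = 357604 ≡ 340 (mod 827)
167^8 = (167^4)^2 ≡ 340^2 = 115600 ≡ 647 (mod 827)
167^16 = (167^8)^2 ≡ 647^2 = 418609 ≡ 147 (mod 827)

147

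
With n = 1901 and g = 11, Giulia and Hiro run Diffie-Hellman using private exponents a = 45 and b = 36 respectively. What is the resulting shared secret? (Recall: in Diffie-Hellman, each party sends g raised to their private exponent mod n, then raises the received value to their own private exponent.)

Hiro sends B = g^b mod n = 11^36 mod 1901.
11^1 ≡ 11 (mod 1901)
11^2 = (11^1)^2 ≡ 11^2 = 121 ≡ 121 (mod 1901)
11^4 = (11^2)^2 ≡ 121^2 = 14641 ≡ 1334 (mod 1901)
11^8 = (11^4)^2 ≡ 1334^2 = 1779556 ≡ 220 (mod 1901)
11^16 = (11^8)^2 ≡ 220^2 = 48400 ≡ 875 (mod 1901)
11^32 = (11^16)^2 ≡ 875^2 = 765625 ≡ 1423 (mod 1901)
11^36 = 11^32 · 11^4 ≡ 1423 · 1334 ≡ 1084 (mod 1901).
So B = 1084. Giulia then computes K = B^a mod n = 1084^45 mod 1901.
1084^1 ≡ 1084 (mod 1901)
1084^2 = (1084^1)^2 ≡ 1084^2 = 1175056 ≡ 238 (mod 1901)
1084^4 = (1084^2)^2 ≡ 238^2 = 56644 ≡ 1515 (mod 1901)
1084^8 = (1084^4)^2 ≡ 1515^2 = 2295225 ≡ 718 (mod 1901)
1084^16 = (1084^8)^2 ≡ 718^2 = 515524 ≡ 353 (mod 1901)
1084^32 = (1084^16)^2 ≡ 353^2 = 124609 ≡ 1044 (mod 1901)
1084^45 = 1084^32 · 1084^8 · 1084^4 · 1084^1 ≡ 1044 · 718 · 1515 · 1084 ≡ 1573 (mod 1901).

1573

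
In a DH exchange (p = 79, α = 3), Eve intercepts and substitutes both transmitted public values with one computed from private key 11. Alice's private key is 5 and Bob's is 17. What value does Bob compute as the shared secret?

Bob receives Eve's public value M = 3^11 mod 79 instead of the honest one.
3^1 ≡ 3 (mod 79)
3^2 = (3^1)^2 ≡ 3^2 = 9 ≡ 9 (mod 79)
3^4 = (3^2)^2 ≡ 9^2 = 81 ≡ 2 (mod 79)
3^8 = (3^4)^2 ≡ 2^2 = 4 ≡ 4 (mod 79)
3^11 = 3^8 · 3^2 · 3^1 ≡ 4 · 9 · 3 ≡ 29 (mod 79).
So M = 29. Bob computes K = M^17 mod 79.
29^1 ≡ 29 (mod 79)
29^2 = (29^1)^2 ≡ 29^2 = 841 ≡ 51 (mod 79)
29^4 = (29^2)^2 ≡ 51^2 = 2601 ≡ 73 (mod 79)
29^8 = (29^4)^2 ≡ 73^2 = 5329 ≡ 36 (mod 79)
29^16 = (29^8)^2 ≡ 36^2 = 1296 ≡ 32 (mod 79)
29^17 = 29^16 · 29^1 ≡ 32 · 29 ≡ 59 (mod 79).

59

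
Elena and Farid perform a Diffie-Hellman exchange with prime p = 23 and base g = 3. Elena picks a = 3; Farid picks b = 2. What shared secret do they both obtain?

Farid sends B = g^b mod p = 3^2 mod 23.
3^1 ≡ 3 (mod 23)
3^2 = (3^1)^2 ≡ 3^2 = 9 ≡ 9 (mod 23)
So B = 9. Elena then computes K = B^a mod p = 9^3 mod 23.
9^1 ≡ 9 (mod 23)
9^2 = (9^1)^2 ≡ 9^2 = 81 ≡ 12 (mod 23)
9^3 = 9^2 · 9^1 ≡ 12 · 9 ≡ 16 (mod 23).

16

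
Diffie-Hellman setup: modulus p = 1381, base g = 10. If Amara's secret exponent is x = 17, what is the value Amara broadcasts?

Public value = 10^17 (mod 1381).
10^1 ≡ 10 (mod 1381)
10^2 = (10^1)^2 ≡ 10^2 = 100 ≡ 100 (mod 1381)
10^4 = (10^2)^2 ≡ 100^2 = 10000 ≡ 333 (mod 1381)
10^8 = (10^4)^2 ≡ 333^2 = 110889 ≡ 409 (mod 1381)
10^16 = (10^8)^2 ≡ 409^2 = 167281 ≡ 180 (mod 1381)
10^17 = 10^16 · 10^1 ≡ 180 · 10 ≡ 419 (mod 1381).

419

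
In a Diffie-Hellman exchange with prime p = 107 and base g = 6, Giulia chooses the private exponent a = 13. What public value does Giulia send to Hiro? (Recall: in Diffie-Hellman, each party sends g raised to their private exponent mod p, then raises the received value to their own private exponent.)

Public value = 6^13 (mod 107).
6^1 ≡ 6 (mod 107)
6^2 = (6^1)^2 ≡ 6^2 = 36 ≡ 36 (mod 107)
6^4 = (6^2)^2 ≡ 36^2 = 1296 ≡ 12 (mod 107)
6^8 = (6^4)^2 ≡ 12^2 = 144 ≡ 37 (mod 107)
6^13 = 6^8 · 6^4 · 6^1 ≡ 37 · 12 · 6 ≡ 96 (mod 107).

96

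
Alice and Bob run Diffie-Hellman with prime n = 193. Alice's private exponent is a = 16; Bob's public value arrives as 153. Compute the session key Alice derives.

Shared key K = 153^16 mod 193.
153^1 ≡ 153 (mod 193)
153^2 = (153^1)^2 ≡ 153^2 = 23409 ≡ 56 (mod 193)
153^4 = (153^2)^2 ≡ 56^2 = 3136 ≡ 48 (mod 193)
153^8 = (153^4)^2 ≡ 48^2 = 2304 ≡ 181 (mod 193)
153^16 = (153^8)^2 ≡ 181^2 = 32761 ≡ 144 (mod 193)

144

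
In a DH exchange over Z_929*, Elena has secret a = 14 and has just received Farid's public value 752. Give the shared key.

288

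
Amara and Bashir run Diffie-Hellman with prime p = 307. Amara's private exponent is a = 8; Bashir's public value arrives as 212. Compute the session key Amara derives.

107

Shared key K = 212^8 mod 307.
212^1 ≡ 212 (mod 307)
212^2 = (212^1)^2 ≡ 212^2 = 44944 ≡ 122 (mod 307)
212^4 = (212^2)^2 ≡ 122^2 = 14884 ≡ 148 (mod 307)
212^8 = (212^4)^2 ≡ 148^2 = 21904 ≡ 107 (mod 307)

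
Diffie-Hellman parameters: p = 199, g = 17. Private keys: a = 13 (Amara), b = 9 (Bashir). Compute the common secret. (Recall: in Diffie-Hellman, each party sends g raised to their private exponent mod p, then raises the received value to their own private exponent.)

96

Bashir sends B = g^b mod p = 17^9 mod 199.
17^1 ≡ 17 (mod 199)
17^2 = (17^1)^2 ≡ 17^2 = 289 ≡ 90 (mod 199)
17^4 = (17^2)^2 ≡ 90^2 = 8100 ≡ 140 (mod 199)
17^8 = (17^4)^2 ≡ 140^2 = 19600 ≡ 98 (mod 199)
17^9 = 17^8 · 17^1 ≡ 98 · 17 ≡ 74 (mod 199).
So B = 74. Amara then computes K = B^a mod p = 74^13 mod 199.
74^1 ≡ 74 (mod 199)
74^2 = (74^1)^2 ≡ 74^2 = 5476 ≡ 103 (mod 199)
74^4 = (74^2)^2 ≡ 103^2 = 10609 ≡ 62 (mod 199)
74^8 = (74^4)^2 ≡ 62^2 = 3844 ≡ 63 (mod 199)
74^13 = 74^8 · 74^4 · 74^1 ≡ 63 · 62 · 74 ≡ 96 (mod 199).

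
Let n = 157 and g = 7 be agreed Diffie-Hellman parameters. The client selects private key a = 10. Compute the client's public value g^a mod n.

64

Public value = 7^10 mod 157.
7^1 ≡ 7 (mod 157)
7^2 = (7^1)^2 ≡ 7^2 = 49 ≡ 49 (mod 157)
7^4 = (7^2)^2 ≡ 49^2 = 2401 ≡ 46 (mod 157)
7^8 = (7^4)^2 ≡ 46^2 = 2116 ≡ 75 (mod 157)
7^10 = 7^8 · 7^2 ≡ 75 · 49 ≡ 64 (mod 157).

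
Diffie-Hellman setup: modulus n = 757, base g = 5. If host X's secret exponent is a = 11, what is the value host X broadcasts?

111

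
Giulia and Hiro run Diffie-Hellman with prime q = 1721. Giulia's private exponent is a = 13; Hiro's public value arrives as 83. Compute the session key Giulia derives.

Shared key K = 83^13 mod 1721.
83^1 ≡ 83 (mod 1721)
83^2 = (83^1)^2 ≡ 83^2 = 6889 ≡ 5 (mod 1721)
83^4 = (83^2)^2 ≡ 5^2 = 25 ≡ 25 (mod 1721)
83^8 = (83^4)^2 ≡ 25^2 = 625 ≡ 625 (mod 1721)
83^13 = 83^8 · 83^4 · 83^1 ≡ 625 · 25 · 83 ≡ 962 (mod 1721).

962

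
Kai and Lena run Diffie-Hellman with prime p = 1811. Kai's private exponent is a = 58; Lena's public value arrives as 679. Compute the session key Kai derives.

Shared key K = 679^58 mod 1811.
679^1 ≡ 679 (mod 1811)
679^2 = (679^1)^2 ≡ 679^2 = 461041 ≡ 1047 (mod 1811)
679^4 = (679^2)^2 ≡ 1047^2 = 1096209 ≡ 554 (mod 1811)
679^8 = (679^4)^2 ≡ 554^2 = 306916 ≡ 857 (mod 1811)
679^16 = (679^8)^2 ≡ 857^2 = 734449 ≡ 994 (mod 1811)
679^32 = (679^16)^2 ≡ 994^2 = 988036 ≡ 1041 (mod 1811)
679^58 = 679^32 · 679^16 · 679^8 · 679^2 ≡ 1041 · 994 · 857 · 1047 ≡ 1683 (mod 1811).

1683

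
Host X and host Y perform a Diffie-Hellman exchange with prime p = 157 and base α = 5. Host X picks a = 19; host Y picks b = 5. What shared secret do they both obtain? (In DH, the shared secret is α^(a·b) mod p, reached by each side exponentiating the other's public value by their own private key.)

Host X sends A = α^a mod p = 5^19 mod 157.
5^1 ≡ 5 (mod 157)
5^2 = (5^1)^2 ≡ 5^2 = 25 ≡ 25 (mod 157)
5^4 = (5^2)^2 ≡ 25^2 = 625 ≡ 154 (mod 157)
5^8 = (5^4)^2 ≡ 154^2 = 23716 ≡ 9 (mod 157)
5^16 = (5^8)^2 ≡ 9^2 = 81 ≡ 81 (mod 157)
5^19 = 5^16 · 5^2 · 5^1 ≡ 81 · 25 · 5 ≡ 77 (mod 157).
So A = 77. Host Y then computes K = A^b mod p = 77^5 mod 157.
77^1 ≡ 77 (mod 157)
77^2 = (77^1)^2 ≡ 77^2 = 5929 ≡ 120 (mod 157)
77^4 = (77^2)^2 ≡ 120^2 = 14400 ≡ 113 (mod 157)
77^5 = 77^4 · 77^1 ≡ 113 · 77 ≡ 66 (mod 157).

66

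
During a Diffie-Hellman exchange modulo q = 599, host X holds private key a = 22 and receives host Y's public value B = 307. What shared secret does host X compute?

Shared key K = 307^22 mod 599.
307^1 ≡ 307 (mod 599)
307^2 = (307^1)^2 ≡ 307^2 = 94249 ≡ 206 (mod 599)
307^4 = (307^2)^2 ≡ 206^2 = 42436 ≡ 506 (mod 599)
307^8 = (307^4)^2 ≡ 506^2 = 256036 ≡ 263 (mod 599)
307^16 = (307^8)^2 ≡ 263^2 = 69169 ≡ 284 (mod 599)
307^22 = 307^16 · 307^4 · 307^2 ≡ 284 · 506 · 206 ≡ 444 (mod 599).

444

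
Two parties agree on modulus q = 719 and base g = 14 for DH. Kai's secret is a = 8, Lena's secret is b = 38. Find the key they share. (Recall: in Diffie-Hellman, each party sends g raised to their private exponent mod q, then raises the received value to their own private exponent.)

560

Kai sends A = g^a mod q = 14^8 mod 719.
14^1 ≡ 14 (mod 719)
14^2 = (14^1)^2 ≡ 14^2 = 196 ≡ 196 (mod 719)
14^4 = (14^2)^2 ≡ 196^2 = 38416 ≡ 309 (mod 719)
14^8 = (14^4)^2 ≡ 309^2 = 95481 ≡ 573 (mod 719)
So A = 573. Lena then computes K = A^b mod q = 573^38 mod 719.
573^1 ≡ 573 (mod 719)
573^2 = (573^1)^2 ≡ 573^2 = 328329 ≡ 465 (mod 719)
573^4 = (573^2)^2 ≡ 465^2 = 216225 ≡ 525 (mod 719)
573^8 = (573^4)^2 ≡ 525^2 = 275625 ≡ 248 (mod 719)
573^16 = (573^8)^2 ≡ 248^2 = 61504 ≡ 389 (mod 719)
573^32 = (573^16)^2 ≡ 389^2 = 151321 ≡ 331 (mod 719)
573^38 = 573^32 · 573^4 · 573^2 ≡ 331 · 525 · 465 ≡ 560 (mod 719).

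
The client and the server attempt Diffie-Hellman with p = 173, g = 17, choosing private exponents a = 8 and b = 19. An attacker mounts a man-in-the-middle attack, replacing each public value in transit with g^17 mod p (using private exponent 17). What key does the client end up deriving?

The client receives an attacker's public value M = 17^17 mod 173 instead of the honest one.
17^1 ≡ 17 (mod 173)
17^2 = (17^1)^2 ≡ 17^2 = 289 ≡ 116 (mod 173)
17^4 = (17^2)^2 ≡ 116^2 = 13456 ≡ 135 (mod 173)
17^8 = (17^4)^2 ≡ 135^2 = 18225 ≡ 60 (mod 173)
17^16 = (17^8)^2 ≡ 60^2 = 3600 ≡ 140 (mod 173)
17^17 = 17^16 · 17^1 ≡ 140 · 17 ≡ 131 (mod 173).
So M = 131. The client computes K = M^8 mod 173.
131^1 ≡ 131 (mod 173)
131^2 = (131^1)^2 ≡ 131^2 = 17161 ≡ 34 (mod 173)
131^4 = (131^2)^2 ≡ 34^2 = 1156 ≡ 118 (mod 173)
131^8 = (131^4)^2 ≡ 118^2 = 13924 ≡ 84 (mod 173)

84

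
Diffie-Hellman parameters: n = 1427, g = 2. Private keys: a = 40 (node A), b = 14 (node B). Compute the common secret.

409

Node B sends B = g^b mod n = 2^14 mod 1427.
2^1 ≡ 2 (mod 1427)
2^2 = (2^1)^2 ≡ 2^2 = 4 ≡ 4 (mod 1427)
2^4 = (2^2)^2 ≡ 4^2 = 16 ≡ 16 (mod 1427)
2^8 = (2^4)^2 ≡ 16^2 = 256 ≡ 256 (mod 1427)
2^14 = 2^8 · 2^4 · 2^2 ≡ 256 · 16 · 4 ≡ 687 (mod 1427).
So B = 687. Node A then computes K = B^a mod n = 687^40 mod 1427.
687^1 ≡ 687 (mod 1427)
687^2 = (687^1)^2 ≡ 687^2 = 471969 ≡ 1059 (mod 1427)
687^4 = (687^2)^2 ≡ 1059^2 = 1121481 ≡ 1286 (mod 1427)
687^8 = (687^4)^2 ≡ 1286^2 = 1653796 ≡ 1330 (mod 1427)
687^16 = (687^8)^2 ≡ 1330^2 = 1768900 ≡ 847 (mod 1427)
687^32 = (687^16)^2 ≡ 847^2 = 717409 ≡ 1055 (mod 1427)
687^40 = 687^32 · 687^8 ≡ 1055 · 1330 ≡ 409 (mod 1427).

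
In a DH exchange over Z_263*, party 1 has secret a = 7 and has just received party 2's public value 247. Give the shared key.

228

Shared key K = 247^7 mod 263.
247^1 ≡ 247 (mod 263)
247^2 = (247^1)^2 ≡ 247^2 = 61009 ≡ 256 (mod 263)
247^4 = (247^2)^2 ≡ 256^2 = 65536 ≡ 49 (mod 263)
247^7 = 247^4 · 247^2 · 247^1 ≡ 49 · 256 · 247 ≡ 228 (mod 263).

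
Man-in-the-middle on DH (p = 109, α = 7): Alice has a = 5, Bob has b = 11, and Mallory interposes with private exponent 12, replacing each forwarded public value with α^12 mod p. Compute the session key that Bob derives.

75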